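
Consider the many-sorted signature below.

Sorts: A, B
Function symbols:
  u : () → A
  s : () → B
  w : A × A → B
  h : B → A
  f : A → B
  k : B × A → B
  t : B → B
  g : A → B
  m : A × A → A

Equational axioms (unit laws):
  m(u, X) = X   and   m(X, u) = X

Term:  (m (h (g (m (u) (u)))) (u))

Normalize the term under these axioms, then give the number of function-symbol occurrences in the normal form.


size = 3

1. (m (h (g (m (u) (u)))) (u))  →  (h (g (m (u) (u))))
2. (h (g (m (u) (u))))  →  (h (g (u)))
normal form: (h (g (u)))


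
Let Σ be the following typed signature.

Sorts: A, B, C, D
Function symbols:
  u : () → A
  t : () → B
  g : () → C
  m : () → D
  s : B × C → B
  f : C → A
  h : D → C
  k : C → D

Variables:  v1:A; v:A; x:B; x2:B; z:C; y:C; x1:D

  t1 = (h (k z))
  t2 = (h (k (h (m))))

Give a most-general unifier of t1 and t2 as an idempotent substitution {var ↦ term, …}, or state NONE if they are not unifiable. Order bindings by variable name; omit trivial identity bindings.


{z ↦ (h (m))}


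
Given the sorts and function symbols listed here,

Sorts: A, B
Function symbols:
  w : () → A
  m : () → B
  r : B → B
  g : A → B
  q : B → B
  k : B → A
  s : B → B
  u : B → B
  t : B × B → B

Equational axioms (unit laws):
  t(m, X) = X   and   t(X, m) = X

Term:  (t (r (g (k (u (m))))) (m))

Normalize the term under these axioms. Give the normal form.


normal form = (r (g (k (u (m)))))

1. (t (r (g (k (u (m))))) (m))  →  (r (g (k (u (m)))))


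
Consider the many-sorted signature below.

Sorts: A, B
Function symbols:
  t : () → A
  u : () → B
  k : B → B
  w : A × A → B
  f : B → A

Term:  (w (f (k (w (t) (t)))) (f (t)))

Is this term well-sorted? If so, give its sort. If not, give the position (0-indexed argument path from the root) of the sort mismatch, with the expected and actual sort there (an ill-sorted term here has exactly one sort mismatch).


ill-sorted at position [1, 0]: expected B, got A

        (t) : A
        (t) : A
      (w (t) (t)) : B
    (k (w (t) (t))) : B
  (f (k (w (t) (t)))) : A
    (t) : A
  (f (t)) : ✗ arg 0 at [1, 0] has sort A, expected B


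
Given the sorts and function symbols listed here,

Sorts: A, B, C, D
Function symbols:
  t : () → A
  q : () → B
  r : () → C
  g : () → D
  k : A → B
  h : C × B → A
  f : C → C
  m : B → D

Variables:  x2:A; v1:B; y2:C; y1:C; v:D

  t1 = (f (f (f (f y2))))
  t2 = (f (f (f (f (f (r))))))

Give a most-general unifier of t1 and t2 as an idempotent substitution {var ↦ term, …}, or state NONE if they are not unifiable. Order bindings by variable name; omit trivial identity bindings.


{y2 ↦ (f (r))}


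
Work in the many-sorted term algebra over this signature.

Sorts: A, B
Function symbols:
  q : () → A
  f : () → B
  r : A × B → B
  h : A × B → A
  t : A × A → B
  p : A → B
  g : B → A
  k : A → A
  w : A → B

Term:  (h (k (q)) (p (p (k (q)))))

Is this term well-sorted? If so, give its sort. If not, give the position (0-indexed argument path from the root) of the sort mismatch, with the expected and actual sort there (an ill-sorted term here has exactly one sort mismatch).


    (q) : A
  (k (q)) : A
        (q) : A
      (k (q)) : A
    (p (k (q))) : B
  (p (p (k (q)))) : ✗ arg 0 at [1, 0] has sort B, expected A

ill-sorted at position [1, 0]: expected A, got B


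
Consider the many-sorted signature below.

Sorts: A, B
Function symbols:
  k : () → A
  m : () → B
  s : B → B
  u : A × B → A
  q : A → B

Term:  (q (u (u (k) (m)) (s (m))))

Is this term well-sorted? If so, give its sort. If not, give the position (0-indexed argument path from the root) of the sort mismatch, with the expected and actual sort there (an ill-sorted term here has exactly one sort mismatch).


well-sorted; sort = B

      (k) : A
      (m) : B
    (u (k) (m)) : A
      (m) : B
    (s (m)) : B
  (u (u (k) (m)) (s (m))) : A
(q (u (u (k) (m)) (s (m)))) : B


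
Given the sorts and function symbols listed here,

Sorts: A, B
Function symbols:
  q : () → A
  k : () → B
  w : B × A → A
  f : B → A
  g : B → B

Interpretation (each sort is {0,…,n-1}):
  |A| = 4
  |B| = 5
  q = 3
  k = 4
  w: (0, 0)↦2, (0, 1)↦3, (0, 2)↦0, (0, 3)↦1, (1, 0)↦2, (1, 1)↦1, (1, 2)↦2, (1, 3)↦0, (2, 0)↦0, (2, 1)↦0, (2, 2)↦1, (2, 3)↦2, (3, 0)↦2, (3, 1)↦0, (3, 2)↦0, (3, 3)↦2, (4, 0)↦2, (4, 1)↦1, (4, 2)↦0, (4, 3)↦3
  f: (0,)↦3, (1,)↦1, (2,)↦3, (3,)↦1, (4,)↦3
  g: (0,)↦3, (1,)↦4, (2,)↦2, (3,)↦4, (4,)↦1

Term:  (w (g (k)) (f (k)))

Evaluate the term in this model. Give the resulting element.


value = 0

  k = 4
  (g (k)) = g(4,) = 1
  k = 4
  (f (k)) = f(4,) = 3
  (w (g (k)) (f (k))) = w(1, 3) = 0


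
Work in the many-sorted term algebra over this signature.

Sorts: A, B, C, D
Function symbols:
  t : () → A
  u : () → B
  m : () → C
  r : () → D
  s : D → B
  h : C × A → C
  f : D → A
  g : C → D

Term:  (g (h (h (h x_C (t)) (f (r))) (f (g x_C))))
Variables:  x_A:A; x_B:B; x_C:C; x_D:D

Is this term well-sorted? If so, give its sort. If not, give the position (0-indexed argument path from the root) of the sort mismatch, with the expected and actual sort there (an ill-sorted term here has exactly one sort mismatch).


        x_C : C
        (t) : A
      (h x_C (t)) : C
        (r) : D
      (f (r)) : A
    (h (h x_C (t)) (f (r))) : C
        x_C : C
      (g x_C) : D
    (f (g x_C)) : A
  (h (h (h x_C (t)) (f (r))) (f (g x_C))) : C
(g (h (h (h x_C (t)) (f (r))) (f (g x_C)))) : D

well-sorted; sort = D


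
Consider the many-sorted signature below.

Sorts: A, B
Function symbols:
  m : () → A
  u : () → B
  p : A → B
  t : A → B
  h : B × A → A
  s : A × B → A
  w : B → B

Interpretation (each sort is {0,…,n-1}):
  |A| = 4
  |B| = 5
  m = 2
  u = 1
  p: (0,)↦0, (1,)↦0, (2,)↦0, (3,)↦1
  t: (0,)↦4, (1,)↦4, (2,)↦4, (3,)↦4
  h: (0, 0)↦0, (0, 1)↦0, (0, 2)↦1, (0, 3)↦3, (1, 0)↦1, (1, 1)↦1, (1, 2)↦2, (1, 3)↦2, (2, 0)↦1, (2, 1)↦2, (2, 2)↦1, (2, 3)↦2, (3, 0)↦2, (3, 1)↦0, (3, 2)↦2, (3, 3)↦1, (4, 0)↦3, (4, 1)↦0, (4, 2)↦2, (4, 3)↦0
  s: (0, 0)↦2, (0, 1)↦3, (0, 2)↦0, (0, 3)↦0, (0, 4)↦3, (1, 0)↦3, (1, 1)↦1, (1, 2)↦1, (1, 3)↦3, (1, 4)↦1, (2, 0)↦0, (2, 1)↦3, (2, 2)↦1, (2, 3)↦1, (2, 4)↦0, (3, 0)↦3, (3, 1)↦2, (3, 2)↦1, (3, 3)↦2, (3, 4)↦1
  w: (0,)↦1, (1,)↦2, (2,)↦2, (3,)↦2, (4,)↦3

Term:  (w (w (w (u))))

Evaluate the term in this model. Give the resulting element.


value = 2

  u = 1
  (w (u)) = w(1,) = 2
  (w (w (u))) = w(2,) = 2
  (w (w (w (u)))) = w(2,) = 2


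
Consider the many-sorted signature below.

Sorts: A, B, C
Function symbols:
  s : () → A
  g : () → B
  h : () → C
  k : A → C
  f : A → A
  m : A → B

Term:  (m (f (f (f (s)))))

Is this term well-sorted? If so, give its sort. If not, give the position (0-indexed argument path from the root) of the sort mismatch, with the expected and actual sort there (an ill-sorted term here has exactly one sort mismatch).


well-sorted; sort = B

        (s) : A
      (f (s)) : A
    (f (f (s))) : A
  (f (f (f (s)))) : A
(m (f (f (f (s))))) : B


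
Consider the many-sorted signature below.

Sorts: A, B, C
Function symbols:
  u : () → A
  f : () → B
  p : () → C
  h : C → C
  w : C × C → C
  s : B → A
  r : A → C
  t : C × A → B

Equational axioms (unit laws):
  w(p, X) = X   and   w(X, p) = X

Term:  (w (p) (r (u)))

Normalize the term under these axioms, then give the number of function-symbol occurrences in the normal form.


1. (w (p) (r (u)))  →  (r (u))
normal form: (r (u))

size = 2


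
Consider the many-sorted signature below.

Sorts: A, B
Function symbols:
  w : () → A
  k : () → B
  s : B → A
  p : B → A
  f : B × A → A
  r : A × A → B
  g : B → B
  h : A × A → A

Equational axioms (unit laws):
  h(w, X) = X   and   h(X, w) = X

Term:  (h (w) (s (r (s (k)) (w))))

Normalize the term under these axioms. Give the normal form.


1. (h (w) (s (r (s (k)) (w))))  →  (s (r (s (k)) (w)))

normal form = (s (r (s (k)) (w)))


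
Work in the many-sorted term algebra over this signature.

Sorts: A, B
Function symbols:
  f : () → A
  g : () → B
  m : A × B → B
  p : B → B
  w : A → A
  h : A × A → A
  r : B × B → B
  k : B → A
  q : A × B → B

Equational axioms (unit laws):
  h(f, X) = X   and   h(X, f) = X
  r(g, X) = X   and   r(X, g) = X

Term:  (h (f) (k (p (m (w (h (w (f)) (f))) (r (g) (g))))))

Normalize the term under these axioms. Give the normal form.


normal form = (k (p (m (w (w (f))) (g))))

1. (h (f) (k (p (m (w (h (w (f)) (f))) (r (g) (g))))))  →  (k (p (m (w (h (w (f)) (f))) (r (g) (g)))))
2. (k (p (m (w (h (w (f)) (f))) (r (g) (g)))))  →  (k (p (m (w (w (f))) (r (g) (g)))))
3. (k (p (m (w (w (f))) (r (g) (g)))))  →  (k (p (m (w (w (f))) (g))))


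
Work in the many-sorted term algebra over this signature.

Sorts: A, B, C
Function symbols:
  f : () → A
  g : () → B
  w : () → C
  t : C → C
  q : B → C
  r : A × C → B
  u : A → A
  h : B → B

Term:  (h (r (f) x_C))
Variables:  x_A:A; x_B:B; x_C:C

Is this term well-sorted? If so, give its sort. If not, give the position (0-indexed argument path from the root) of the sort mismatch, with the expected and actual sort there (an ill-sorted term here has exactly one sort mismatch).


well-sorted; sort = B

    (f) : A
    x_C : C
  (r (f) x_C) : B
(h (r (f) x_C)) : B


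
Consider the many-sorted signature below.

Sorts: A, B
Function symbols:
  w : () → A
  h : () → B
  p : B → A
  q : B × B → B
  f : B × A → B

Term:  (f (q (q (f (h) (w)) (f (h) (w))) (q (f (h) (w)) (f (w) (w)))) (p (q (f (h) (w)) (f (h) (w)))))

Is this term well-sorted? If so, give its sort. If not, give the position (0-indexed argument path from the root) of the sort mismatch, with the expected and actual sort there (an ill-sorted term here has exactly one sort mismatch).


        (h) : B
        (w) : A
      (f (h) (w)) : B
        (h) : B
        (w) : A
      (f (h) (w)) : B
    (q (f (h) (w)) (f (h) (w))) : B
        (h) : B
        (w) : A
      (f (h) (w)) : B
        (w) : A
        (w) : A
      (f (w) (w)) : ✗ arg 0 at [0, 1, 1, 0] has sort A, expected B
        (h) : B
        (w) : A
      (f (h) (w)) : B
        (h) : B
        (w) : A
      (f (h) (w)) : B
    (q (f (h) (w)) (f (h) (w))) : B
  (p (q (f (h) (w)) (f (h) (w)))) : A

ill-sorted at position [0, 1, 1, 0]: expected B, got A


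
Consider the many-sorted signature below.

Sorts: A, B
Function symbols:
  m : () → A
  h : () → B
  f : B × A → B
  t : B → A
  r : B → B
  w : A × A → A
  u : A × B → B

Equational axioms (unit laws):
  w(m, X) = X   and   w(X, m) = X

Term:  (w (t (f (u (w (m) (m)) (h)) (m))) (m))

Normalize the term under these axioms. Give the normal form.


1. (w (t (f (u (w (m) (m)) (h)) (m))) (m))  →  (t (f (u (w (m) (m)) (h)) (m)))
2. (t (f (u (w (m) (m)) (h)) (m)))  →  (t (f (u (m) (h)) (m)))

normal form = (t (f (u (m) (h)) (m)))


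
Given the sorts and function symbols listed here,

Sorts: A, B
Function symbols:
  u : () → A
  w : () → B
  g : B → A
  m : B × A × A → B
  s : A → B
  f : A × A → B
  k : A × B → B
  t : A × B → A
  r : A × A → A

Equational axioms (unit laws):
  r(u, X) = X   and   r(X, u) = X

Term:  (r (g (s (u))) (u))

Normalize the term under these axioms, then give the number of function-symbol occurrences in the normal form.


size = 3

1. (r (g (s (u))) (u))  →  (g (s (u)))
normal form: (g (s (u)))


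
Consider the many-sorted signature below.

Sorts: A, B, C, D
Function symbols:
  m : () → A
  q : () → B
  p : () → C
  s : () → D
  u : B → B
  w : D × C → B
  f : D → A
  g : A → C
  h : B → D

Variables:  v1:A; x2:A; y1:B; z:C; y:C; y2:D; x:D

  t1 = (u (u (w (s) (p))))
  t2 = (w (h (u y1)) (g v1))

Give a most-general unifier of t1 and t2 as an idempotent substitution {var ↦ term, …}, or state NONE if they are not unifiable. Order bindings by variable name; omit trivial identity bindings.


head clash or occurs-check failure — not unifiable

NONE (not unifiable)


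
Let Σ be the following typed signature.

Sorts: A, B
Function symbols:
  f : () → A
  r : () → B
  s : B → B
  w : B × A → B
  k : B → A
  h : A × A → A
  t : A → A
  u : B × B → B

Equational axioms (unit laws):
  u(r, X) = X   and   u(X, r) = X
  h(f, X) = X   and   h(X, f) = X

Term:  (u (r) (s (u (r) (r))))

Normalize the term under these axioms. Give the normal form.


normal form = (s (r))

1. (u (r) (s (u (r) (r))))  →  (s (u (r) (r)))
2. (s (u (r) (r)))  →  (s (r))


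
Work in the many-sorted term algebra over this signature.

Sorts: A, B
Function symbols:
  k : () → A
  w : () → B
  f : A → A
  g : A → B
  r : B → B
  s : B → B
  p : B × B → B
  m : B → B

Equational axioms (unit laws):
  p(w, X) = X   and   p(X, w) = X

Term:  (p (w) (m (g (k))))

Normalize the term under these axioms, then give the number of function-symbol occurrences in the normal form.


size = 3

1. (p (w) (m (g (k))))  →  (m (g (k)))
normal form: (m (g (k)))


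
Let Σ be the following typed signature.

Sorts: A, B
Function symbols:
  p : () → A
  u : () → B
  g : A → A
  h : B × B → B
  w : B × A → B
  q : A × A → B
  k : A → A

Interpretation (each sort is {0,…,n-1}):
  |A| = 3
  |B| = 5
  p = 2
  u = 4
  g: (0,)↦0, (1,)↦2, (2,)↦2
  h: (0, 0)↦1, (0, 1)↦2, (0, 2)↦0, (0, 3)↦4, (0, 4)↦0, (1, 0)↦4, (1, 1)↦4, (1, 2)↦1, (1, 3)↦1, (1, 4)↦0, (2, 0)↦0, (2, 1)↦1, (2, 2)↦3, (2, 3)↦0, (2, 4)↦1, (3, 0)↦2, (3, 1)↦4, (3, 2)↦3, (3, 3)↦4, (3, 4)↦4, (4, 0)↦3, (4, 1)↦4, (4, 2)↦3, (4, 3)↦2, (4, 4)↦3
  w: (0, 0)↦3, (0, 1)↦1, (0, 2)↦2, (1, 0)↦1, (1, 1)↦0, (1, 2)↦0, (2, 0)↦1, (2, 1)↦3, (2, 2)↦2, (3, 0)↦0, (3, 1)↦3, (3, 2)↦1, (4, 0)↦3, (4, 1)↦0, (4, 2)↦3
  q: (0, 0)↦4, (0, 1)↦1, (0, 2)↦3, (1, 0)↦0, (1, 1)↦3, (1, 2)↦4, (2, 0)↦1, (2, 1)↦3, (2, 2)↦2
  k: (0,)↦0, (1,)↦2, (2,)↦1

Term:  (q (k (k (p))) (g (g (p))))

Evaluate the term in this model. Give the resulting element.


  p = 2
  (k (p)) = k(2,) = 1
  (k (k (p))) = k(1,) = 2
  p = 2
  (g (p)) = g(2,) = 2
  (g (g (p))) = g(2,) = 2
  (q (k (k (p))) (g (g (p)))) = q(2, 2) = 2

value = 2


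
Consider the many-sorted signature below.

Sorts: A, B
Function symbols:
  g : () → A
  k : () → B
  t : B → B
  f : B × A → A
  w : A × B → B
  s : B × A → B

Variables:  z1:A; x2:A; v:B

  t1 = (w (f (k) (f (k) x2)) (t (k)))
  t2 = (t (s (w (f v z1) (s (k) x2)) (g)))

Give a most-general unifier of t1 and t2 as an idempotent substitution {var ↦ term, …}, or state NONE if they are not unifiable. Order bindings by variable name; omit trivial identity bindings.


head clash or occurs-check failure — not unifiable

NONE (not unifiable)


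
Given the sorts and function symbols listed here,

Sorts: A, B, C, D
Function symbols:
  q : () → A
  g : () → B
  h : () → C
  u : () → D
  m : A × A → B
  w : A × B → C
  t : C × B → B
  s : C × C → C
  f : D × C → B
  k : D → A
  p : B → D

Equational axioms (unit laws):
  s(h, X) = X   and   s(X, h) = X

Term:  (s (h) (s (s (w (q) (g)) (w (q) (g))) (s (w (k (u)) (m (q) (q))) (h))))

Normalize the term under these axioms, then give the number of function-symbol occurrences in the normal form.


size = 14

1. (s (h) (s (s (w (q) (g)) (w (q) (g))) (s (w (k (u)) (m (q) (q))) (h))))  →  (s (s (w (q) (g)) (w (q) (g))) (s (w (k (u)) (m (q) (q))) (h)))
2. (s (s (w (q) (g)) (w (q) (g))) (s (w (k (u)) (m (q) (q))) (h)))  →  (s (s (w (q) (g)) (w (q) (g))) (w (k (u)) (m (q) (q))))
normal form: (s (s (w (q) (g)) (w (q) (g))) (w (k (u)) (m (q) (q))))


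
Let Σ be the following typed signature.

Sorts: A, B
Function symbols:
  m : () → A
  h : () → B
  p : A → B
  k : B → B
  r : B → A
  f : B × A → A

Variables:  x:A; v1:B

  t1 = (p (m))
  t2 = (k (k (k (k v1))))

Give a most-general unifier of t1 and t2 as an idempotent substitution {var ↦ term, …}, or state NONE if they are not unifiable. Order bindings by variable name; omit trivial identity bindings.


head clash or occurs-check failure — not unifiable

NONE (not unifiable)


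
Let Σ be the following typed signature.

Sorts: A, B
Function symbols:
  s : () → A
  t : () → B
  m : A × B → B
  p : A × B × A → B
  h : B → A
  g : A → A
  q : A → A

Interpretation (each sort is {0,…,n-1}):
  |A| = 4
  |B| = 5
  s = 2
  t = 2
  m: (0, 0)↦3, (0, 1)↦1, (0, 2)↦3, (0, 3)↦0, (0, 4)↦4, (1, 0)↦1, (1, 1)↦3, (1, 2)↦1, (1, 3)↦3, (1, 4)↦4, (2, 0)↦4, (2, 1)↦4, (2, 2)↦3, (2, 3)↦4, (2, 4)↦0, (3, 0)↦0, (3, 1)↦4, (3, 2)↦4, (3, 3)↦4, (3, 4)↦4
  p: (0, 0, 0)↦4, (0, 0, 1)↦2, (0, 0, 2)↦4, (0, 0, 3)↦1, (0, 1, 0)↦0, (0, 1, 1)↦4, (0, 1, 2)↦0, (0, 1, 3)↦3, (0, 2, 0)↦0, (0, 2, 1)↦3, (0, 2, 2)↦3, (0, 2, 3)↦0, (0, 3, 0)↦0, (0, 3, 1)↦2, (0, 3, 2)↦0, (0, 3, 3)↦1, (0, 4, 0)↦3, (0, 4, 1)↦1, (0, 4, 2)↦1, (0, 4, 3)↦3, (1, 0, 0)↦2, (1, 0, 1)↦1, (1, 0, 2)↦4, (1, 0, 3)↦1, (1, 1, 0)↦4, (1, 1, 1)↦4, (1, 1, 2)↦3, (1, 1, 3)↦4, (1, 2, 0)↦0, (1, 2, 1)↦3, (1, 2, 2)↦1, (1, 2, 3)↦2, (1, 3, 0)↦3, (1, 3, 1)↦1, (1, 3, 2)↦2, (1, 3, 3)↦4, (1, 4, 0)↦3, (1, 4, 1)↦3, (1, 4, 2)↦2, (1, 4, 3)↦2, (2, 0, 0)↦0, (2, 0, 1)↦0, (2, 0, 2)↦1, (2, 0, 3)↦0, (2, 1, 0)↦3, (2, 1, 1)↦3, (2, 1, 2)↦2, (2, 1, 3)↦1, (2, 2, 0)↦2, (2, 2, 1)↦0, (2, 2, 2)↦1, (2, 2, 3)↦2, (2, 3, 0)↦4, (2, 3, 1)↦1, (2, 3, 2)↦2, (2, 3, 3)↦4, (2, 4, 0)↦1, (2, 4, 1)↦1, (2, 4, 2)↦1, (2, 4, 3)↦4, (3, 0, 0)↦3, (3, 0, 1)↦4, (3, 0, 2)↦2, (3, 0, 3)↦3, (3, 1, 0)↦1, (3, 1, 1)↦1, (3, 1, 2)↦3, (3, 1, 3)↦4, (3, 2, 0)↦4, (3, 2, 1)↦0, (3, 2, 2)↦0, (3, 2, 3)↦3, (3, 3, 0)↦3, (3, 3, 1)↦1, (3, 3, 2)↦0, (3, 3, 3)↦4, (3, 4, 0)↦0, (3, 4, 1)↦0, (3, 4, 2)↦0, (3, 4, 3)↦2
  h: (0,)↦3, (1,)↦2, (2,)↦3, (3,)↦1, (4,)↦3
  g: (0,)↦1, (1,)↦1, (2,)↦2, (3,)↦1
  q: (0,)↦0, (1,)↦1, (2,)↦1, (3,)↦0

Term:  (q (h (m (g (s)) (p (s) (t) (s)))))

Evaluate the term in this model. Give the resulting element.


value = 0

  s = 2
  (g (s)) = g(2,) = 2
  s = 2
  t = 2
  s = 2
  (p (s) (t) (s)) = p(2, 2, 2) = 1
  (m (g (s)) (p (s) (t) (s))) = m(2, 1) = 4
  (h (m (g (s)) (p (s) (t) (s)))) = h(4,) = 3
  (q (h (m (g (s)) (p (s) (t) (s))))) = q(3,) = 0


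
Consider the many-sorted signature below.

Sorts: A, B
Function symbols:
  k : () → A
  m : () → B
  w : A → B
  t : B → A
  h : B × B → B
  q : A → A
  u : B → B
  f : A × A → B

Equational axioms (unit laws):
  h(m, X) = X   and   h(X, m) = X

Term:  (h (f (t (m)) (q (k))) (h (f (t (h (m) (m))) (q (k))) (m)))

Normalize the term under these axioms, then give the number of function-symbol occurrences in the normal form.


size = 11

1. (h (f (t (m)) (q (k))) (h (f (t (h (m) (m))) (q (k))) (m)))  →  (h (f (t (m)) (q (k))) (f (t (h (m) (m))) (q (k))))
2. (h (f (t (m)) (q (k))) (f (t (h (m) (m))) (q (k))))  →  (h (f (t (m)) (q (k))) (f (t (m)) (q (k))))
normal form: (h (f (t (m)) (q (k))) (f (t (m)) (q (k))))


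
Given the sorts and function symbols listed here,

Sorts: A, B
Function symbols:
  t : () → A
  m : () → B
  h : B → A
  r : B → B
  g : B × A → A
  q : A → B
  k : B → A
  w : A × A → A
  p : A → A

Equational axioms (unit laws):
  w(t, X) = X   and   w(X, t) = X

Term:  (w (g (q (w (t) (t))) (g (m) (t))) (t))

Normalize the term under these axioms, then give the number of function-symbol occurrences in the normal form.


size = 6

1. (w (g (q (w (t) (t))) (g (m) (t))) (t))  →  (g (q (w (t) (t))) (g (m) (t)))
2. (g (q (w (t) (t))) (g (m) (t)))  →  (g (q (t)) (g (m) (t)))
normal form: (g (q (t)) (g (m) (t)))


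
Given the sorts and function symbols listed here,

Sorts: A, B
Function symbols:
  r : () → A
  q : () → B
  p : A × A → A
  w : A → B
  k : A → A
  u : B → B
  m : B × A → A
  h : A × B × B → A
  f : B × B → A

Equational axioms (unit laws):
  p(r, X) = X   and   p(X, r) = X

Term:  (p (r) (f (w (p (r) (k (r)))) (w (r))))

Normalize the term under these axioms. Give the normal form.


1. (p (r) (f (w (p (r) (k (r)))) (w (r))))  →  (f (w (p (r) (k (r)))) (w (r)))
2. (f (w (p (r) (k (r)))) (w (r)))  →  (f (w (k (r))) (w (r)))

normal form = (f (w (k (r))) (w (r)))


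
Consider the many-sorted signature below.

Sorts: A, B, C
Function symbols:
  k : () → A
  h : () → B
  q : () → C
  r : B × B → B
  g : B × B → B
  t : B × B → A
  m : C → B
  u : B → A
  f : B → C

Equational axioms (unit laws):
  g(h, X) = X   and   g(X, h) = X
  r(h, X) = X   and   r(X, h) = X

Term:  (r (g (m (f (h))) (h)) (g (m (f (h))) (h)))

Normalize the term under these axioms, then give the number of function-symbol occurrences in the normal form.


1. (r (g (m (f (h))) (h)) (g (m (f (h))) (h)))  →  (r (m (f (h))) (g (m (f (h))) (h)))
2. (r (m (f (h))) (g (m (f (h))) (h)))  →  (r (m (f (h))) (m (f (h))))
normal form: (r (m (f (h))) (m (f (h))))

size = 7


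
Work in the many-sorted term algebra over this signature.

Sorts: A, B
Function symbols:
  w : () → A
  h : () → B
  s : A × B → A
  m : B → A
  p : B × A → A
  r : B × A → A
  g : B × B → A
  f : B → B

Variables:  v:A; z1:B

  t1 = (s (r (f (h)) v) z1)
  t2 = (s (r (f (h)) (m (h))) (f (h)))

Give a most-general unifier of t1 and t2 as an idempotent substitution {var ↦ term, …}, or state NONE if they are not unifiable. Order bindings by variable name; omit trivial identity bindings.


{v ↦ (m (h)), z1 ↦ (f (h))}


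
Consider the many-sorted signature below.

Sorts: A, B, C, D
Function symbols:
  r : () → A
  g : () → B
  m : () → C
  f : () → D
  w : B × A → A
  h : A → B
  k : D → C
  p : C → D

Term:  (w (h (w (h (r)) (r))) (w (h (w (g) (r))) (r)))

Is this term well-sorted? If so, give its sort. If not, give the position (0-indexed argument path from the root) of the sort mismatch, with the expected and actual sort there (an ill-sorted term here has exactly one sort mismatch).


        (r) : A
      (h (r)) : B
      (r) : A
    (w (h (r)) (r)) : A
  (h (w (h (r)) (r))) : B
        (g) : B
        (r) : A
      (w (g) (r)) : A
    (h (w (g) (r))) : B
    (r) : A
  (w (h (w (g) (r))) (r)) : A
(w (h (w (h (r)) (r))) (w (h (w (g) (r))) (r))) : A

well-sorted; sort = A


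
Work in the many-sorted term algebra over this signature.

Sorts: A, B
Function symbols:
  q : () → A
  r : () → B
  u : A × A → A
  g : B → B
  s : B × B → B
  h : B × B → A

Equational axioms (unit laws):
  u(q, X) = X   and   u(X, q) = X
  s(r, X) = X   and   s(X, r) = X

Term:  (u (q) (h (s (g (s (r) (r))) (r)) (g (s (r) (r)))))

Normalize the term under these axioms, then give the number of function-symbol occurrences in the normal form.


size = 5

1. (u (q) (h (s (g (s (r) (r))) (r)) (g (s (r) (r)))))  →  (h (s (g (s (r) (r))) (r)) (g (s (r) (r))))
2. (h (s (g (s (r) (r))) (r)) (g (s (r) (r))))  →  (h (g (s (r) (r))) (g (s (r) (r))))
3. (h (g (s (r) (r))) (g (s (r) (r))))  →  (h (g (r)) (g (s (r) (r))))
4. (h (g (r)) (g (s (r) (r))))  →  (h (g (r)) (g (r)))
normal form: (h (g (r)) (g (r)))


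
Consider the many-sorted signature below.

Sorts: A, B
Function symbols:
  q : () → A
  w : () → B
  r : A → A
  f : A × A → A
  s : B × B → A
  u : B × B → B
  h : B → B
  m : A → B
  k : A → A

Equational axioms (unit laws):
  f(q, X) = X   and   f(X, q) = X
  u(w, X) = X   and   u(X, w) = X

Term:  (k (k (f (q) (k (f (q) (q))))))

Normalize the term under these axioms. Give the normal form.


normal form = (k (k (k (q))))

1. (k (k (f (q) (k (f (q) (q))))))  →  (k (k (k (f (q) (q)))))
2. (k (k (k (f (q) (q)))))  →  (k (k (k (q))))


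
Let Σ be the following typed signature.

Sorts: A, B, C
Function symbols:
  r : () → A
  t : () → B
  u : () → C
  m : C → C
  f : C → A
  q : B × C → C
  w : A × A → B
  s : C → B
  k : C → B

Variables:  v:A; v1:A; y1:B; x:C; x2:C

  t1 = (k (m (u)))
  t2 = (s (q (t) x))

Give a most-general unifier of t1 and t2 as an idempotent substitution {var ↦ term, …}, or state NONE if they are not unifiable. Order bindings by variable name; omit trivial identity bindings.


head clash or occurs-check failure — not unifiable

NONE (not unifiable)


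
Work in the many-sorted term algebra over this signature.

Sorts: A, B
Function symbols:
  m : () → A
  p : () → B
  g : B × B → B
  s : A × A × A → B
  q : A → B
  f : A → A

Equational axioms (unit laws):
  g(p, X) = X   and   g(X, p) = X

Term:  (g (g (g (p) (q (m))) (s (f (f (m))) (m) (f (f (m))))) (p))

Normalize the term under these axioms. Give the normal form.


normal form = (g (q (m)) (s (f (f (m))) (m) (f (f (m)))))

1. (g (g (g (p) (q (m))) (s (f (f (m))) (m) (f (f (m))))) (p))  →  (g (g (p) (q (m))) (s (f (f (m))) (m) (f (f (m)))))
2. (g (g (p) (q (m))) (s (f (f (m))) (m) (f (f (m)))))  →  (g (q (m)) (s (f (f (m))) (m) (f (f (m)))))


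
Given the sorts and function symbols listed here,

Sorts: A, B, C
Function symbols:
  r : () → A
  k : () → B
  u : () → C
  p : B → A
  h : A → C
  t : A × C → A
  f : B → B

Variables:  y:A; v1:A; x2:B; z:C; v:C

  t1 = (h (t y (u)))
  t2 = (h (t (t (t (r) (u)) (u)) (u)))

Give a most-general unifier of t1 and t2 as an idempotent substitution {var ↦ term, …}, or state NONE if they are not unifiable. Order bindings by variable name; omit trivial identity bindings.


{y ↦ (t (t (r) (u)) (u))}


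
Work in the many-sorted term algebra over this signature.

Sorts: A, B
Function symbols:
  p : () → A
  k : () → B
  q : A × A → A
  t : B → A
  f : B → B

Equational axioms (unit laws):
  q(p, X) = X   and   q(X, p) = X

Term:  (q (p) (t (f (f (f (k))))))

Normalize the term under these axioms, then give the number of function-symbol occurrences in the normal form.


1. (q (p) (t (f (f (f (k))))))  →  (t (f (f (f (k)))))
normal form: (t (f (f (f (k)))))

size = 5


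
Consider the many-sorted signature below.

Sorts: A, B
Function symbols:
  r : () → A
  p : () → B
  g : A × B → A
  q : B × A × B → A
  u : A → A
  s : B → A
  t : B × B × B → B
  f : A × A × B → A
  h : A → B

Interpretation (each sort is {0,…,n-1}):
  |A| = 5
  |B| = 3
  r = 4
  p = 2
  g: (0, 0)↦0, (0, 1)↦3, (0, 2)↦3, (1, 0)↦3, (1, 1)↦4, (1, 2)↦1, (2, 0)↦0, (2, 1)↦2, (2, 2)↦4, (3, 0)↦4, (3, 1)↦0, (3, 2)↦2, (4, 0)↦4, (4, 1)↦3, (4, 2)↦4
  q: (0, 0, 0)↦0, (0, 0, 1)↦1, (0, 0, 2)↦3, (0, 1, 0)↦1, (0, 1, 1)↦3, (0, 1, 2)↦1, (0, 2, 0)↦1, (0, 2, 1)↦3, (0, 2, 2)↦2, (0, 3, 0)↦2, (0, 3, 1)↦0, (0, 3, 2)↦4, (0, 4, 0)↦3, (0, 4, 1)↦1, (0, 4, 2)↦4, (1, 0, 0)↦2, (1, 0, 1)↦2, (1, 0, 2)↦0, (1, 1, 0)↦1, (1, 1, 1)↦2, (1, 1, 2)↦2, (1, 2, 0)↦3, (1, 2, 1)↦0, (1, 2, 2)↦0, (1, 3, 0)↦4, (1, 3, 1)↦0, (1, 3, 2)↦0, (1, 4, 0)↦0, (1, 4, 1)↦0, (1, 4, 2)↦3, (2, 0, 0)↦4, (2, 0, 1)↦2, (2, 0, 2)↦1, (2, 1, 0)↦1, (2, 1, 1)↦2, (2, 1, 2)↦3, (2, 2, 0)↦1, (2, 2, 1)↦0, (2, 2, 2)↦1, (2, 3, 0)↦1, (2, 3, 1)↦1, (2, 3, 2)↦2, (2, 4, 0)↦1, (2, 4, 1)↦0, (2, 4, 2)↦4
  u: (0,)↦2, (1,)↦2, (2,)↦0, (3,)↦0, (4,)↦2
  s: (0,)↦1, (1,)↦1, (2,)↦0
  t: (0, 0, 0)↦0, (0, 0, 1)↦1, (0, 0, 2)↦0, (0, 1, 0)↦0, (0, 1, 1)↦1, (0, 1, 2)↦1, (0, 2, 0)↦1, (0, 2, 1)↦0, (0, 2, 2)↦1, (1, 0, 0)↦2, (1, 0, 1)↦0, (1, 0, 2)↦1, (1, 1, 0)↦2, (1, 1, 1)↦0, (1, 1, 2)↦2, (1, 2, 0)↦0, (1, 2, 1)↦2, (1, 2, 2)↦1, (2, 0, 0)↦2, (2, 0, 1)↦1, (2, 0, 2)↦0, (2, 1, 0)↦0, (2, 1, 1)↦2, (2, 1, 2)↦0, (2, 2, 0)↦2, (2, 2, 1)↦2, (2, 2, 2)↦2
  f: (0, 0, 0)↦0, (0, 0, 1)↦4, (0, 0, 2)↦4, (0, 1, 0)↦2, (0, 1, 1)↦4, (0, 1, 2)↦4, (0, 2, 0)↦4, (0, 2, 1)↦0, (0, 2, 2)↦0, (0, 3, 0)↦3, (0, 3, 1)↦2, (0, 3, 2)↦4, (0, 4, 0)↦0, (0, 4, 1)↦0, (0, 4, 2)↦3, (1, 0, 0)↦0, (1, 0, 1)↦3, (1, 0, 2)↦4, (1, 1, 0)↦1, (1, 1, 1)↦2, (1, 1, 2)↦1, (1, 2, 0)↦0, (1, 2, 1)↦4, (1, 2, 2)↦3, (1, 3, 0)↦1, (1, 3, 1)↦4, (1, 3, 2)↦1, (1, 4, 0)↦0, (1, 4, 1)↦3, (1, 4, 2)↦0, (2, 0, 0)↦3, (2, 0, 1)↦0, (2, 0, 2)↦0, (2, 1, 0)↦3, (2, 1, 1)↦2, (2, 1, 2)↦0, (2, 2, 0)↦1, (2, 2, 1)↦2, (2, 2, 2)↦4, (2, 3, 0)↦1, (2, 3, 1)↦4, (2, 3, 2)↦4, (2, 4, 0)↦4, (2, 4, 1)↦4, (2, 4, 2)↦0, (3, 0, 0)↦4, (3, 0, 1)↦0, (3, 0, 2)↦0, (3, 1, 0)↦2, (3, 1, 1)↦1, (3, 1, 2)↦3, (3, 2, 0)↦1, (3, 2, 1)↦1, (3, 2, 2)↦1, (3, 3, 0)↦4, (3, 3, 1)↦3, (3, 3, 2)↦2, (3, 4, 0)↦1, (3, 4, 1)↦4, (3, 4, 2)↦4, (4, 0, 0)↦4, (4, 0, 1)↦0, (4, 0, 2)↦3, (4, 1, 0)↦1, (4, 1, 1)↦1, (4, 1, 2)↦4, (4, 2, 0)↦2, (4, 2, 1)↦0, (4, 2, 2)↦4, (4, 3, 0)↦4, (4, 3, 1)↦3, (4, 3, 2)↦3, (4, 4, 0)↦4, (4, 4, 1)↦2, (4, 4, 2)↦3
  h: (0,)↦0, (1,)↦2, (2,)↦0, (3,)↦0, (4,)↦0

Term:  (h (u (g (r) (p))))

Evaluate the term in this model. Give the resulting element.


  r = 4
  p = 2
  (g (r) (p)) = g(4, 2) = 4
  (u (g (r) (p))) = u(4,) = 2
  (h (u (g (r) (p)))) = h(2,) = 0

value = 0


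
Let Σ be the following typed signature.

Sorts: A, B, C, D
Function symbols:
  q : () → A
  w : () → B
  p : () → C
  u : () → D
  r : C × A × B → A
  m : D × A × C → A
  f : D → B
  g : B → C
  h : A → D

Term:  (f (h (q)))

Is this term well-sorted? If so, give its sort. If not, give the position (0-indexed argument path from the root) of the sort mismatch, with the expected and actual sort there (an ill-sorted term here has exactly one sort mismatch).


    (q) : A
  (h (q)) : D
(f (h (q))) : B

well-sorted; sort = B


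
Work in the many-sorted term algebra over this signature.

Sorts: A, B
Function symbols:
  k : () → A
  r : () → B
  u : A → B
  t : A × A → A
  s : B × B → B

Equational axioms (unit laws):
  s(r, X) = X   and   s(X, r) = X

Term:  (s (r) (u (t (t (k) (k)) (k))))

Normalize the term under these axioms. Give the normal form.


normal form = (u (t (t (k) (k)) (k)))

1. (s (r) (u (t (t (k) (k)) (k))))  →  (u (t (t (k) (k)) (k)))


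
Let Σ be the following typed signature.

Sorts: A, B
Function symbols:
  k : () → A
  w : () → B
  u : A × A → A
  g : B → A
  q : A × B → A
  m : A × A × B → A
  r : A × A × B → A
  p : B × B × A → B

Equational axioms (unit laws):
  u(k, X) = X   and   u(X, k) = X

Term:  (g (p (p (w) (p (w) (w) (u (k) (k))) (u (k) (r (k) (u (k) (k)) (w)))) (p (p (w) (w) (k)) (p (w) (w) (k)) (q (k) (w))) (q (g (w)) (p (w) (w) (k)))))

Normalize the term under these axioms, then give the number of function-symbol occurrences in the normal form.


size = 31

1. (g (p (p (w) (p (w) (w) (u (k) (k))) (u (k) (r (k) (u (k) (k)) (w)))) (p (p (w) (w) (k)) (p (w) (w) (k)) (q (k) (w))) (q (g (w)) (p (w) (w) (k)))))  →  (g (p (p (w) (p (w) (w) (k)) (u (k) (r (k) (u (k) (k)) (w)))) (p (p (w) (w) (k)) (p (w) (w) (k)) (q (k) (w))) (q (g (w)) (p (w) (w) (k)))))
2. (g (p (p (w) (p (w) (w) (k)) (u (k) (r (k) (u (k) (k)) (w)))) (p (p (w) (w) (k)) (p (w) (w) (k)) (q (k) (w))) (q (g (w)) (p (w) (w) (k)))))  →  (g (p (p (w) (p (w) (w) (k)) (r (k) (u (k) (k)) (w))) (p (p (w) (w) (k)) (p (w) (w) (k)) (q (k) (w))) (q (g (w)) (p (w) (w) (k)))))
3. (g (p (p (w) (p (w) (w) (k)) (r (k) (u (k) (k)) (w))) (p (p (w) (w) (k)) (p (w) (w) (k)) (q (k) (w))) (q (g (w)) (p (w) (w) (k)))))  →  (g (p (p (w) (p (w) (w) (k)) (r (k) (k) (w))) (p (p (w) (w) (k)) (p (w) (w) (k)) (q (k) (w))) (q (g (w)) (p (w) (w) (k)))))
normal form: (g (p (p (w) (p (w) (w) (k)) (r (k) (k) (w))) (p (p (w) (w) (k)) (p (w) (w) (k)) (q (k) (w))) (q (g (w)) (p (w) (w) (k)))))


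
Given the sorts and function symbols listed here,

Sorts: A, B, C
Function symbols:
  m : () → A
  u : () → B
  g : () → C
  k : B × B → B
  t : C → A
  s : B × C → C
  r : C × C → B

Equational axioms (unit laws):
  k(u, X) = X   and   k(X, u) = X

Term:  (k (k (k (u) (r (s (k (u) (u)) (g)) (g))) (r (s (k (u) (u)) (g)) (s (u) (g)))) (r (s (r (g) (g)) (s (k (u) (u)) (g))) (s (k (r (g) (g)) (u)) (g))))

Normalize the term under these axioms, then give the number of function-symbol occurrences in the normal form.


size = 27

1. (k (k (k (u) (r (s (k (u) (u)) (g)) (g))) (r (s (k (u) (u)) (g)) (s (u) (g)))) (r (s (r (g) (g)) (s (k (u) (u)) (g))) (s (k (r (g) (g)) (u)) (g))))  →  (k (k (r (s (k (u) (u)) (g)) (g)) (r (s (k (u) (u)) (g)) (s (u) (g)))) (r (s (r (g) (g)) (s (k (u) (u)) (g))) (s (k (r (g) (g)) (u)) (g))))
2. (k (k (r (s (k (u) (u)) (g)) (g)) (r (s (k (u) (u)) (g)) (s (u) (g)))) (r (s (r (g) (g)) (s (k (u) (u)) (g))) (s (k (r (g) (g)) (u)) (g))))  →  (k (k (r (s (u) (g)) (g)) (r (s (k (u) (u)) (g)) (s (u) (g)))) (r (s (r (g) (g)) (s (k (u) (u)) (g))) (s (k (r (g) (g)) (u)) (g))))
3. (k (k (r (s (u) (g)) (g)) (r (s (k (u) (u)) (g)) (s (u) (g)))) (r (s (r (g) (g)) (s (k (u) (u)) (g))) (s (k (r (g) (g)) (u)) (g))))  →  (k (k (r (s (u) (g)) (g)) (r (s (u) (g)) (s (u) (g)))) (r (s (r (g) (g)) (s (k (u) (u)) (g))) (s (k (r (g) (g)) (u)) (g))))
4. (k (k (r (s (u) (g)) (g)) (r (s (u) (g)) (s (u) (g)))) (r (s (r (g) (g)) (s (k (u) (u)) (g))) (s (k (r (g) (g)) (u)) (g))))  →  (k (k (r (s (u) (g)) (g)) (r (s (u) (g)) (s (u) (g)))) (r (s (r (g) (g)) (s (u) (g))) (s (k (r (g) (g)) (u)) (g))))
5. (k (k (r (s (u) (g)) (g)) (r (s (u) (g)) (s (u) (g)))) (r (s (r (g) (g)) (s (u) (g))) (s (k (r (g) (g)) (u)) (g))))  →  (k (k (r (s (u) (g)) (g)) (r (s (u) (g)) (s (u) (g)))) (r (s (r (g) (g)) (s (u) (g))) (s (r (g) (g)) (g))))
normal form: (k (k (r (s (u) (g)) (g)) (r (s (u) (g)) (s (u) (g)))) (r (s (r (g) (g)) (s (u) (g))) (s (r (g) (g)) (g))))


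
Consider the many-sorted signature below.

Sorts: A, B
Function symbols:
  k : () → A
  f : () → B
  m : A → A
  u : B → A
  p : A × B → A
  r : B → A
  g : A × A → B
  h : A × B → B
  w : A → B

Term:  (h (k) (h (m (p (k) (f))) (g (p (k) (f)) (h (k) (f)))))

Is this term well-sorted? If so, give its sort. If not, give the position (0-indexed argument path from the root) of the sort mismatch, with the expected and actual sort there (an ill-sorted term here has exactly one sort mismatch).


  (k) : A
        (k) : A
        (f) : B
      (p (k) (f)) : A
    (m (p (k) (f))) : A
        (k) : A
        (f) : B
      (p (k) (f)) : A
        (k) : A
        (f) : B
      (h (k) (f)) : B
    (g (p (k) (f)) (h (k) (f))) : ✗ arg 1 at [1, 1, 1] has sort B, expected A

ill-sorted at position [1, 1, 1]: expected A, got B


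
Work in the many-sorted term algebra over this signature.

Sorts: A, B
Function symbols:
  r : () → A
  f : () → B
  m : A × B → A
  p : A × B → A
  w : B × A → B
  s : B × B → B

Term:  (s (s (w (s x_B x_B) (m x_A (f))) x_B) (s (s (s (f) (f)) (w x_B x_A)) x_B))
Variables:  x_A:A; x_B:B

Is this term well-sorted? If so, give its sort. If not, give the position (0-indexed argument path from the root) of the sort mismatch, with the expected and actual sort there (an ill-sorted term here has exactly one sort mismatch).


        x_B : B
        x_B : B
      (s x_B x_B) : B
        x_A : A
        (f) : B
      (m x_A (f)) : A
    (w (s x_B x_B) (m x_A (f))) : B
    x_B : B
  (s (w (s x_B x_B) (m x_A (f))) x_B) : B
        (f) : B
        (f) : B
      (s (f) (f)) : B
        x_B : B
        x_A : A
      (w x_B x_A) : B
    (s (s (f) (f)) (w x_B x_A)) : B
    x_B : B
  (s (s (s (f) (f)) (w x_B x_A)) x_B) : B
(s (s (w (s x_B x_B) (m x_A (f))) x_B) (s (s (s (f) (f)) (w x_B x_A)) x_B)) : B

well-sorted; sort = B


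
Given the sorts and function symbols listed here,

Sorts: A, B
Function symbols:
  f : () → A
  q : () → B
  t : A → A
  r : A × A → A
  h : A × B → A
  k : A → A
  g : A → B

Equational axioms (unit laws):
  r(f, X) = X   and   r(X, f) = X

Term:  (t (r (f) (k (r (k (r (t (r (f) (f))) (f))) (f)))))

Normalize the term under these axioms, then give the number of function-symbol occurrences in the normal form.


1. (t (r (f) (k (r (k (r (t (r (f) (f))) (f))) (f)))))  →  (t (k (r (k (r (t (r (f) (f))) (f))) (f))))
2. (t (k (r (k (r (t (r (f) (f))) (f))) (f))))  →  (t (k (k (r (t (r (f) (f))) (f)))))
3. (t (k (k (r (t (r (f) (f))) (f)))))  →  (t (k (k (t (r (f) (f))))))
4. (t (k (k (t (r (f) (f))))))  →  (t (k (k (t (f)))))
normal form: (t (k (k (t (f)))))

size = 5


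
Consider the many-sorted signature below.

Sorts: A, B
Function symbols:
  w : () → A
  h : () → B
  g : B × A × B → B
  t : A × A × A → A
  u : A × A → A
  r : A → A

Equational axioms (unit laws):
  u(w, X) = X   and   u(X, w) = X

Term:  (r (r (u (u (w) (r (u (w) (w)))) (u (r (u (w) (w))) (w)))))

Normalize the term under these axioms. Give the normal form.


normal form = (r (r (u (r (w)) (r (w)))))

1. (r (r (u (u (w) (r (u (w) (w)))) (u (r (u (w) (w))) (w)))))  →  (r (r (u (r (u (w) (w))) (u (r (u (w) (w))) (w)))))
2. (r (r (u (r (u (w) (w))) (u (r (u (w) (w))) (w)))))  →  (r (r (u (r (w)) (u (r (u (w) (w))) (w)))))
3. (r (r (u (r (w)) (u (r (u (w) (w))) (w)))))  →  (r (r (u (r (w)) (r (u (w) (w))))))
4. (r (r (u (r (w)) (r (u (w) (w))))))  →  (r (r (u (r (w)) (r (w)))))


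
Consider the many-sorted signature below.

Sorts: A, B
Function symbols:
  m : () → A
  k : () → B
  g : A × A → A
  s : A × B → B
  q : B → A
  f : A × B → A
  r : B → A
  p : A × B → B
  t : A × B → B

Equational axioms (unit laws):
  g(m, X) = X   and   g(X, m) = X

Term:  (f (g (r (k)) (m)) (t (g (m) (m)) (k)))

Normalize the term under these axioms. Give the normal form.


normal form = (f (r (k)) (t (m) (k)))

1. (f (g (r (k)) (m)) (t (g (m) (m)) (k)))  →  (f (r (k)) (t (g (m) (m)) (k)))
2. (f (r (k)) (t (g (m) (m)) (k)))  →  (f (r (k)) (t (m) (k)))


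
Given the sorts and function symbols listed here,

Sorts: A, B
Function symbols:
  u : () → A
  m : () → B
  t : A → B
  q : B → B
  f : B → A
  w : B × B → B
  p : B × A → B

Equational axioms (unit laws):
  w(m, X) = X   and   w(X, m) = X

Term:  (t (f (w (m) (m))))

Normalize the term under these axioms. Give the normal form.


normal form = (t (f (m)))

1. (t (f (w (m) (m))))  →  (t (f (m)))


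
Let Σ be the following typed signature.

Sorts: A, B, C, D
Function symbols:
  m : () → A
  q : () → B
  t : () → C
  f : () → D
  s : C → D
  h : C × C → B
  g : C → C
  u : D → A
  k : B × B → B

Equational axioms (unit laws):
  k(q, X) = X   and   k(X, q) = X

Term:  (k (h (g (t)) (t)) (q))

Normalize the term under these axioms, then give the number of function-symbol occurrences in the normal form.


size = 4

1. (k (h (g (t)) (t)) (q))  →  (h (g (t)) (t))
normal form: (h (g (t)) (t))


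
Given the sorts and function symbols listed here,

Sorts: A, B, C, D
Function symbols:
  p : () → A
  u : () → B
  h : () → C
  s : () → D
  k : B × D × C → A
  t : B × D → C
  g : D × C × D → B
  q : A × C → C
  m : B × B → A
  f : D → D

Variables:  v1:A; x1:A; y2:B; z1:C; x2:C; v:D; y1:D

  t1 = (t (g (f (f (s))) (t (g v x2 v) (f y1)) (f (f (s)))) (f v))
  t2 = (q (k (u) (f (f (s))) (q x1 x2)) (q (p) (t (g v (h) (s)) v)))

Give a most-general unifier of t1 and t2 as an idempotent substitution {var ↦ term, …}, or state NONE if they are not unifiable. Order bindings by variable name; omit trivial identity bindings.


NONE (not unifiable)

head clash or occurs-check failure — not unifiable


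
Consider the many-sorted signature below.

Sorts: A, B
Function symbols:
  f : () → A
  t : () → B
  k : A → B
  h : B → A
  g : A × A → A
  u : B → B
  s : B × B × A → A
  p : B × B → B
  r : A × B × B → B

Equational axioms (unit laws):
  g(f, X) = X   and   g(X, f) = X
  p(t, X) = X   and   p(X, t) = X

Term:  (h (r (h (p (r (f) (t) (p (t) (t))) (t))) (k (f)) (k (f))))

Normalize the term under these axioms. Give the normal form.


1. (h (r (h (p (r (f) (t) (p (t) (t))) (t))) (k (f)) (k (f))))  →  (h (r (h (r (f) (t) (p (t) (t)))) (k (f)) (k (f))))
2. (h (r (h (r (f) (t) (p (t) (t)))) (k (f)) (k (f))))  →  (h (r (h (r (f) (t) (t))) (k (f)) (k (f))))

normal form = (h (r (h (r (f) (t) (t))) (k (f)) (k (f))))
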